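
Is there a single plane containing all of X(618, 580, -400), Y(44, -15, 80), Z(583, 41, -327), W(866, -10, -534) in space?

No

A normal to the plane through X, Y, Z is n = XY × XZ = (215285, 25102, 288561).
The plane has equation n·P = 32180890. For W: n·W = 32094216.
32094216 ≠ 32180890, so W is off the plane.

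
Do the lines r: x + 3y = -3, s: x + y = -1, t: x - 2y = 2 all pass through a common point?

Yes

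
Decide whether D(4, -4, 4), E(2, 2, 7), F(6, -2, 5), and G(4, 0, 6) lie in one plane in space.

The four points are coplanar iff the 3×3 determinant with rows DE, DF, DG is zero.
Rows: (-2, 6, 3), (2, 2, 1), (0, 4, 2).
Expanding along the first row: (-2)(0) − (6)(4) + (3)(8) = 0.
Zero determinant ⇒ coplanar.

Yes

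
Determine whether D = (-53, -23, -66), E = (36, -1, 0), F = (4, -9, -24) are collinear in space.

DE = (89, 22, 66), DF = (57, 14, 42).
Comparing components 3 and 1: (66)(57) − (89)(42) = 24 ≠ 0, so DE and DF are not parallel and the points are not collinear.

No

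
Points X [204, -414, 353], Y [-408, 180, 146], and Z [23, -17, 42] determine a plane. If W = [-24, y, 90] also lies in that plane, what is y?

-28

A normal to the plane is n = XY × XZ = (-102555, -152865, -135450).
W lies in the plane iff n · XW = 0.
This gives (-152865)y + (-4280220) = 0, so y = -28.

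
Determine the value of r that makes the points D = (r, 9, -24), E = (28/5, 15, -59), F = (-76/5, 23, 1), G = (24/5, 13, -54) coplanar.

The points are coplanar iff DE · (DF × DG) = 0.
Expanding, this is linear in r: (-160)r + (-448) = 0.
So r = -14/5.

-14/5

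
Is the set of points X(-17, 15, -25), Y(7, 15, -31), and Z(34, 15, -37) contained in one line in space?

No

XY = (24, 0, -6), XZ = (51, 0, -12).
Comparing components 3 and 1: (-6)(51) − (24)(-12) = -18 ≠ 0, so XY and XZ are not parallel and the points are not collinear.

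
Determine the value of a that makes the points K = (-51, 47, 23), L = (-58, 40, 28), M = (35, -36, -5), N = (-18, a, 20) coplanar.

Coplanarity ⇔ det[KL; KM; KN] = 0.
Expanding, this is linear in a: (234)a + (5616) = 0.
So a = -24.

-24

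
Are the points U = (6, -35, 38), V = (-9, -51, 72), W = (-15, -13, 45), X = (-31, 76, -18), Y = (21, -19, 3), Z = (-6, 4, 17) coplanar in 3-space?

No

The plane through U, V, W has normal n = UV × UW = (-860, -609, -666) and equation n·P = -9153.
Checking the remaining points: n·X = -7636, n·Y = -8487, n·Z = -8598.
Since n·X = -7636 ≠ -9153, X is off the plane and the points are not all coplanar.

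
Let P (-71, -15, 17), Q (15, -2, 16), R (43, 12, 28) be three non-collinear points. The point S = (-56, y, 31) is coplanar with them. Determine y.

-3/2

Coplanarity requires PQ · (PR × PS) = 0.
PQ = (86, 13, -1), PR = (114, 27, 11); the triple product is linear in y with coefficient -1060 and constant term -1590.
Setting it to zero: y = -3/2.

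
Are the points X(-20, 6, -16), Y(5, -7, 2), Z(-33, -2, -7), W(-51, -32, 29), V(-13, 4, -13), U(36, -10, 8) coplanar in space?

The plane through X, Y, Z has normal n = XY × XZ = (27, -459, -369) and equation n·P = 2610.
Checking the remaining points: n·W = 2610, n·V = 2610, n·U = 2610.
All equal 2610, so all 6 points lie in one plane.

Yes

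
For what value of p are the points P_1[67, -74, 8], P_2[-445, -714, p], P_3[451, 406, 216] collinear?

-808/3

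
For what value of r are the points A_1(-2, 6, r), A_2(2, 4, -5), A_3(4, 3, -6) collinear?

Direction A_2A_3 = (2, -1, -1). From the x-coordinate of A_1, the parameter along the line is τ = (-2 − 2)/2 = -2.
Then r = (-5) + (-2)·(-1) = -3.

-3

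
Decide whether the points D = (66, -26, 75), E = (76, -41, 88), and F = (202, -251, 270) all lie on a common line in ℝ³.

DE = (10, -15, 13), DF = (136, -225, 195).
DE × DF = (0, -182, -210).
The cross product is nonzero, so the points do not lie on one line.

No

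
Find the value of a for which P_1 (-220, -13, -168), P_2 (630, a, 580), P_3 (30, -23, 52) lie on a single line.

-47

Direction P_1P_3 = (250, -10, 220). From the x-coordinate of P_2, the parameter along the line is τ = (630 − (-220))/250 = 17/5.
Then a = (-13) + 17/5·(-10) = -47.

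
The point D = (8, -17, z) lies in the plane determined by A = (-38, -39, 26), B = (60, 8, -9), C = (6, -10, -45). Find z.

A normal to the plane is n = AB × AC = (-2322, 5418, 774).
D lies in the plane iff n · AD = 0.
This gives (774)z + (-7740) = 0, so z = 10.

10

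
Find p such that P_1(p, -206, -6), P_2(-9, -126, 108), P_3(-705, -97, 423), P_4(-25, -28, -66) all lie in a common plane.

487

Coplanarity ⇔ det[P_1P_2; P_1P_3; P_1P_4] = 0.
Expanding, this is linear in p: (35916)p + (-17491092) = 0.
So p = 487.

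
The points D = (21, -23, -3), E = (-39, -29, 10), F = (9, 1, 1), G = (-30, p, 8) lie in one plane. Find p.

Normal to plane DEF: n = (-336, 84, -1512); plane equation n·P = -4452.
Requiring n·G = -4452: (84)p + (-2016) = -4452.
So p = -29.

-29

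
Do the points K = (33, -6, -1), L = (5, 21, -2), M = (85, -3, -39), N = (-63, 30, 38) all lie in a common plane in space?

Yes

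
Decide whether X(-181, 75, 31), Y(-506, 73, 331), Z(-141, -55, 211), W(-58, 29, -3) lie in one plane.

The four points are coplanar iff the 3×3 determinant with rows XY, XZ, XW is zero.
Rows: (-325, -2, 300), (40, -130, 180), (123, -46, -34).
Expanding along the first row: (-325)(12700) − (-2)(-23500) + (300)(14150) = 70500.
Nonzero ⇒ not coplanar.

No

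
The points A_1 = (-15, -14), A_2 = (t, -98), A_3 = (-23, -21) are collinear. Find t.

-111

The three points are collinear iff det[A_1A_2; A_1A_3] = 0.
This determinant is linear in t: (-7)t + (-777) = 0, so t = -111.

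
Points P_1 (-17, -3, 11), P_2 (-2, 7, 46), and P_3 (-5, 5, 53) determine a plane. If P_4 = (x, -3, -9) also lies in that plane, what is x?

-17

Coplanarity requires P_1P_2 · (P_1P_3 × P_1P_4) = 0.
P_1P_2 = (15, 10, 35), P_1P_3 = (12, 8, 42); the triple product is linear in x with coefficient 140 and constant term 2380.
Setting it to zero: x = -17.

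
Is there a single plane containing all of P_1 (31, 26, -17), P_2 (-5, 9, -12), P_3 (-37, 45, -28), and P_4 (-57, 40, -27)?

Yes

With P_1 as base: P_1P_2 = (-36, -17, 5), P_1P_3 = (-68, 19, -11), P_1P_4 = (-88, 14, -10).
P_1P_3 × P_1P_4 = (-36, 288, 720).
P_1P_2 · (P_1P_3 × P_1P_4) = 0.
The scalar triple product vanishes, so the four points are coplanar.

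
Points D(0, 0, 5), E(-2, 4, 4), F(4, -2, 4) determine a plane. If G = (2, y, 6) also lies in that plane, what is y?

-4

The plane through D, E, F has equation −6x − 6y − 12z = -60.
Substituting G: (-6)y + (-84) = -60, so y = -4.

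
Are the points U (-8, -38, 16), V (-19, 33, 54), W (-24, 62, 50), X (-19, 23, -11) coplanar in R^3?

The four points are coplanar iff the 3×3 determinant with rows UV, UW, UX is zero.
Rows: (-11, 71, 38), (-16, 100, 34), (-11, 61, -27).
Expanding along the first row: (-11)(-4774) − (71)(806) + (38)(124) = 0.
Zero determinant ⇒ coplanar.

Yes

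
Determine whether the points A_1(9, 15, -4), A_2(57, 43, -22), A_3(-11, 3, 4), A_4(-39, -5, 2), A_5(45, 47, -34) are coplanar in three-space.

Yes

The plane through A_1, A_2, A_3 has normal n = A_1A_2 × A_1A_3 = (8, -24, -16) and equation n·P = -224.
Checking the remaining points: n·A_4 = -224, n·A_5 = -224.
All equal -224, so all 5 points lie in one plane.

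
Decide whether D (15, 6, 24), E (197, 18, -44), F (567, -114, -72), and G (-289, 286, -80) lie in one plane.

No

With D as base: DE = (182, 12, -68), DF = (552, -120, -96), DG = (-304, 280, -104).
DF × DG = (39360, 86592, 118080).
DE · (DF × DG) = 173184.
Since 173184 ≠ 0, the four points are not coplanar.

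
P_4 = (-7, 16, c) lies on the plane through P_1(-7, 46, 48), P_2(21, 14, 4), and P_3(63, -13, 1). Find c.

-42

Coplanarity requires P_1P_2 · (P_1P_3 × P_1P_4) = 0.
P_1P_2 = (28, -32, -44), P_1P_3 = (70, -59, -47); the triple product is linear in c with coefficient 588 and constant term 24696.
Setting it to zero: c = -42.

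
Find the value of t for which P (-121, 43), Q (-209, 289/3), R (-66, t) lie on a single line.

The three points are collinear iff det[PQ; PR] = 0.
This determinant is linear in t: (-88)t + (2552/3) = 0, so t = 29/3.

29/3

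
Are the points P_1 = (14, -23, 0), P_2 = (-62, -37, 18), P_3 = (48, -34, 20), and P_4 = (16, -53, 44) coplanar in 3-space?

No

A normal to the plane through P_1, P_2, P_3 is n = P_1P_2 × P_1P_3 = (-82, 2132, 1312).
The plane has equation n·P = -50184. For P_4: n·P_4 = -56580.
-56580 ≠ -50184, so P_4 is off the plane.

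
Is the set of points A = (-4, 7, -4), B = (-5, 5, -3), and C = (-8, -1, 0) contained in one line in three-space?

AB = (-1, -2, 1), AC = (-4, -8, 4).
Each component of AC is 4 times the corresponding component of AB, so AC = 4·AB and the points are collinear.

Yes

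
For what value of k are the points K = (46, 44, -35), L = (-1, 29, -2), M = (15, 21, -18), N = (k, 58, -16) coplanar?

Normal to plane KLM: n = (504, -224, 616); plane equation n·P = -8232.
Requiring n·N = -8232: (504)k + (-22848) = -8232.
So k = 29.

29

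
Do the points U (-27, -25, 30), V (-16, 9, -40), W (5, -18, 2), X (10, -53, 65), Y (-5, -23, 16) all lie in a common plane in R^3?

The plane through U, V, W has normal n = UV × UW = (-462, -1932, -1011) and equation n·P = 30444.
Checking the remaining points: n·X = 32061, n·Y = 30570.
Since n·X = 32061 ≠ 30444, X is off the plane and the points are not all coplanar.

No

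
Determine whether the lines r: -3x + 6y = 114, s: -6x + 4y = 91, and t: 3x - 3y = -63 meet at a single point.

Intersecting r and s: solving the 2×2 system gives (x, y) = (-15/4, 137/8).
Substitute into t: (3)(-15/4) + (-3)(137/8) = -501/8.
But t requires -63 ≠ -501/8, so the three lines have no common point.

No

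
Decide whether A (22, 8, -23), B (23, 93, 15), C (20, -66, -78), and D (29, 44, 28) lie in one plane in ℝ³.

A normal to the plane through A, B, C is n = AB × AC = (-1863, -21, 96).
The plane has equation n·P = -43362. For D: n·D = -52263.
-52263 ≠ -43362, so D is off the plane.

No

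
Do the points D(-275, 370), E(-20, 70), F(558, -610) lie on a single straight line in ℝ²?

Yes

DE = (255, -300), DF = (833, -980).
Twice the signed area of △DEF is (255)(-980) − (-300)(833) = 0.
The triangle is degenerate (zero area), so the points are collinear.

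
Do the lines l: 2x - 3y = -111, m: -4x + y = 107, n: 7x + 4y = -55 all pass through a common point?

Yes

Lines aᵢx + bᵢy = cᵢ with pairwise distinct directions are concurrent exactly when det[aᵢ bᵢ cᵢ] = 0.
Here the determinant is 0.
It vanishes, so the lines are concurrent at (-21, 23).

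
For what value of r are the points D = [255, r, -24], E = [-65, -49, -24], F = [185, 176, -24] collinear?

239

Direction EF = (250, 225, 0). From the x-coordinate of D, the parameter along the line is τ = (255 − (-65))/250 = 32/25.
Then r = (-49) + 32/25·(225) = 239.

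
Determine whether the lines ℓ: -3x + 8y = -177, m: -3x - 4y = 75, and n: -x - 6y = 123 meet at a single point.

Yes

Lines aᵢx + bᵢy = cᵢ with pairwise distinct directions are concurrent exactly when det[aᵢ bᵢ cᵢ] = 0.
Here the determinant is 0.
It vanishes, so the lines are concurrent at (3, -21).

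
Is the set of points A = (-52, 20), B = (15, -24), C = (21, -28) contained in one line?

AB = (67, -44), AC = (73, -48).
det[AB; AC] = (67)(-48) − (-44)(73) = -4.
The determinant is nonzero, so they are not collinear.

No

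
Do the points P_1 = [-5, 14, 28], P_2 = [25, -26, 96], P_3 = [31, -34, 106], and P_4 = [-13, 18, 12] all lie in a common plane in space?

The four points are coplanar iff the 3×3 determinant with rows P_1P_2, P_1P_3, P_1P_4 is zero.
Rows: (30, -40, 68), (36, -48, 78), (-8, 4, -16).
Expanding along the first row: (30)(456) − (-40)(48) + (68)(-240) = -720.
Nonzero ⇒ not coplanar.

No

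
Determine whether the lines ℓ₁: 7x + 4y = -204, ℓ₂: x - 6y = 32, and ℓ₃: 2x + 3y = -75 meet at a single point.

No

The three lines meet at one point iff the augmented coefficient matrix [aᵢ bᵢ cᵢ] has rank < 3, i.e. its determinant vanishes.
Here the determinant is -26.
Nonzero, so no common point exists.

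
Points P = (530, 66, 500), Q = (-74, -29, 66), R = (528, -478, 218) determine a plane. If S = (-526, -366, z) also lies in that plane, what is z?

A normal to the plane is n = PQ × PR = (-209306, -169460, 328386).
S lies in the plane iff n · PS = 0.
This gives (328386)z + (130040856) = 0, so z = -396.

-396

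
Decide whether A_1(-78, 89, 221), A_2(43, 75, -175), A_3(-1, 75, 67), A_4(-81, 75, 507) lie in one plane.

Yes

A normal to the plane through A_1, A_2, A_3 is n = A_1A_2 × A_1A_3 = (-3388, -11858, -616).
The plane has equation n·P = -927234. For A_4: n·A_4 = -927234.
Equal, so A_4 lies in the plane and all four are coplanar.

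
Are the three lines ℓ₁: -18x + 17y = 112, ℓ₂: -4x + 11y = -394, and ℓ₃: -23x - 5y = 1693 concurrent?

Yes

Intersecting ℓ₁ and ℓ₂: solving the 2×2 system gives (x, y) = (-61, -58).
Substitute into ℓ₃: (-23)(-61) + (-5)(-58) = 1693.
This equals 1693, so (-61, -58) lies on all three lines and they are concurrent.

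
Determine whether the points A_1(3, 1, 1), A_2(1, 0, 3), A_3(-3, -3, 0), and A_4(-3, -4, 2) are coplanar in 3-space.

With A_1 as base: A_1A_2 = (-2, -1, 2), A_1A_3 = (-6, -4, -1), A_1A_4 = (-6, -5, 1).
A_1A_3 × A_1A_4 = (-9, 12, 6).
A_1A_2 · (A_1A_3 × A_1A_4) = 18.
Since 18 ≠ 0, the four points are not coplanar.

No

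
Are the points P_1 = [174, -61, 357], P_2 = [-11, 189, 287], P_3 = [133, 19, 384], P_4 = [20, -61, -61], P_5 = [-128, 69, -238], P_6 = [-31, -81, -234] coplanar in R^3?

Yes

The plane through P_1, P_2, P_3 has normal n = P_1P_2 × P_1P_3 = (12350, 7865, -4550) and equation n·P = 44785.
Checking the remaining points: n·P_4 = 44785, n·P_5 = 44785, n·P_6 = 44785.
All equal 44785, so all 6 points lie in one plane.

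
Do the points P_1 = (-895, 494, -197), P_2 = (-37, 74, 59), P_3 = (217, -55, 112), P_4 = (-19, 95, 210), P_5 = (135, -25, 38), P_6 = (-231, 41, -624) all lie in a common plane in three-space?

The plane through P_1, P_2, P_3 has normal n = P_1P_2 × P_1P_3 = (10764, 19550, -4002) and equation n·P = 812314.
Checking the remaining points: n·P_4 = 812314, n·P_5 = 812314, n·P_6 = 812314.
All equal 812314, so all 6 points lie in one plane.

Yes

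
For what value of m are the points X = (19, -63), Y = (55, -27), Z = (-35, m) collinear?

-117

Collinearity: (Z − X) must be parallel to (Y − X) = (36, 36).
Cross-multiplying the components: (m − (-63))·(36) = (-54)·(36).
Solving gives m = -117.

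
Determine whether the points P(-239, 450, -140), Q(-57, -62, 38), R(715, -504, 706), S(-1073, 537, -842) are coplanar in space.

Yes

The four points are coplanar iff the 3×3 determinant with rows PQ, PR, PS is zero.
Rows: (182, -512, 178), (954, -954, 846), (-834, 87, -702).
Expanding along the first row: (182)(596106) − (-512)(35856) + (178)(-712638) = 0.
Zero determinant ⇒ coplanar.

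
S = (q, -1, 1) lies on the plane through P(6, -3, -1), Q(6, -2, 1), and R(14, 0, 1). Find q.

10

The plane through P, Q, R has equation −4x + 16y − 8z = -64.
Substituting S: (-4)q + (-24) = -64, so q = 10.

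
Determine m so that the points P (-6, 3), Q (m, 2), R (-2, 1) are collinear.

-4

The three points are collinear iff det[PQ; PR] = 0.
This determinant is linear in m: (-2)m + (-8) = 0, so m = -4.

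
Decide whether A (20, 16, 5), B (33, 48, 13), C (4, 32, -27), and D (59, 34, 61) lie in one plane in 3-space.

No

A normal to the plane through A, B, C is n = AB × AC = (-1152, 288, 720).
The plane has equation n·P = -14832. For D: n·D = -14256.
-14256 ≠ -14832, so D is off the plane.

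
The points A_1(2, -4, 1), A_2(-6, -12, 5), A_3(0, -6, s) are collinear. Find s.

2

Direction A_1A_2 = (-8, -8, 4). From the x-coordinate of A_3, the parameter along the line is τ = (0 − 2)/(-8) = 1/4.
Then s = 1 + 1/4·(4) = 2.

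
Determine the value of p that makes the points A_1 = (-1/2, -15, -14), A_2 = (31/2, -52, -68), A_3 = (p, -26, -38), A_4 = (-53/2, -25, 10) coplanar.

21/2

The points are coplanar iff A_1A_2 · (A_1A_3 × A_1A_4) = 0.
Expanding, this is linear in p: (1428)p + (-14994) = 0.
So p = 21/2.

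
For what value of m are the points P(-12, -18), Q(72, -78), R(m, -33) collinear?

9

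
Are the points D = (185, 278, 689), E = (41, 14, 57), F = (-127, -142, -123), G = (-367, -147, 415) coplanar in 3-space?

With D as base: DE = (-144, -264, -632), DF = (-312, -420, -812), DG = (-552, -425, -274).
DF × DG = (-230020, 362736, -99240).
DE · (DF × DG) = 80256.
Since 80256 ≠ 0, the four points are not coplanar.

No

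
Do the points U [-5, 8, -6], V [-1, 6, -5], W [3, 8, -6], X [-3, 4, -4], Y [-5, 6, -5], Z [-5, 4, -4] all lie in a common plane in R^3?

The plane through U, V, W has normal n = UV × UW = (0, 8, 16) and equation n·P = -32.
Checking the remaining points: n·X = -32, n·Y = -32, n·Z = -32.
All equal -32, so all 6 points lie in one plane.

Yes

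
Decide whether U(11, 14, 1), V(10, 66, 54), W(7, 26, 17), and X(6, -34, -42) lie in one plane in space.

Yes

With U as base: UV = (-1, 52, 53), UW = (-4, 12, 16), UX = (-5, -48, -43).
UW × UX = (252, -252, 252).
UV · (UW × UX) = 0.
The scalar triple product vanishes, so the four points are coplanar.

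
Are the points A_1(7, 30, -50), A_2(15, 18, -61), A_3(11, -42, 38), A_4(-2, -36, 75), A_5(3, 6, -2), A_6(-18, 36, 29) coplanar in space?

The plane through A_1, A_2, A_3 has normal n = A_1A_2 × A_1A_3 = (-1848, -748, -528) and equation n·P = -8976.
Checking the remaining points: n·A_4 = -8976, n·A_5 = -8976, n·A_6 = -8976.
All equal -8976, so all 6 points lie in one plane.

Yes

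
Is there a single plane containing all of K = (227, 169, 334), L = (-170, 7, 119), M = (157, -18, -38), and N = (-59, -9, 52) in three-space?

No

The four points are coplanar iff the 3×3 determinant with rows KL, KM, KN is zero.
Rows: (-397, -162, -215), (-70, -187, -372), (-286, -178, -282).
Expanding along the first row: (-397)(-13482) − (-162)(-86652) + (-215)(-41022) = 134460.
Nonzero ⇒ not coplanar.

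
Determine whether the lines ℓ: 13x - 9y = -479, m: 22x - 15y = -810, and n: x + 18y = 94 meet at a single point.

Intersecting ℓ and m: solving the 2×2 system gives (x, y) = (-35, 8/3).
Substitute into n: (1)(-35) + (18)(8/3) = 13.
But n requires 94 ≠ 13, so the three lines have no common point.

No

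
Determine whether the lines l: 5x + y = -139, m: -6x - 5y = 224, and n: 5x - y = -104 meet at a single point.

Intersecting l and m: solving the 2×2 system gives (x, y) = (-471/19, -286/19).
Substitute into n: (5)(-471/19) + (-1)(-286/19) = -2069/19.
But n requires -104 ≠ -2069/19, so the three lines have no common point.

No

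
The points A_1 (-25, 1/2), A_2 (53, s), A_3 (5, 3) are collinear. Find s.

7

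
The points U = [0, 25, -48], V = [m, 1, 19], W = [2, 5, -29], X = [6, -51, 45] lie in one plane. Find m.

-1

Normal to plane UWX: n = (-416, -72, -32); plane equation n·P = -264.
Requiring n·V = -264: (-416)m + (-680) = -264.
So m = -1.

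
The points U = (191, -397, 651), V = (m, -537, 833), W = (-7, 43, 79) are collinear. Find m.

254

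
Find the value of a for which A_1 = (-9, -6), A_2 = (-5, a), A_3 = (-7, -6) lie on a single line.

The three points are collinear iff det[A_1A_2; A_1A_3] = 0.
This determinant is linear in a: (-2)a + (-12) = 0, so a = -6.

-6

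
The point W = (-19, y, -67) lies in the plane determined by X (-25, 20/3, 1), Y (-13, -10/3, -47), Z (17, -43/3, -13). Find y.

-7/3

A normal to the plane is n = XY × XZ = (-868, -1848, 168).
W lies in the plane iff n · XW = 0.
This gives (-1848)y + (-4312) = 0, so y = -7/3.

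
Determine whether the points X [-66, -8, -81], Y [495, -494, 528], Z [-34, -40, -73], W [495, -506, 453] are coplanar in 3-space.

Yes

A normal to the plane through X, Y, Z is n = XY × XZ = (15600, 15000, -2400).
The plane has equation n·P = -955200. For W: n·W = -955200.
Equal, so W lies in the plane and all four are coplanar.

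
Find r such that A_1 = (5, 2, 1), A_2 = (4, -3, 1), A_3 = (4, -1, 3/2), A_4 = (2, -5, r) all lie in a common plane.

3

Normal to plane A_1A_2A_3: n = (-5/2, 1/2, -2); plane equation n·P = -27/2.
Requiring n·A_4 = -27/2: (-2)r + (-15/2) = -27/2.
So r = 3.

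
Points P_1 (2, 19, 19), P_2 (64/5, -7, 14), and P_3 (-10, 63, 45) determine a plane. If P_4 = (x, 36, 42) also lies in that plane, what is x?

The plane through P_1, P_2, P_3 has equation −456x − (1104/5)y + (816/5)z = -10032/5.
Substituting P_4: (-456)x + (-5472/5) = -10032/5, so x = 2.

2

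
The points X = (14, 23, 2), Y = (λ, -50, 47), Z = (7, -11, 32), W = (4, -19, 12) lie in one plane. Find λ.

Coplanarity ⇔ det[XY; XZ; XW] = 0.
Expanding, this is linear in λ: (920)λ + (1840) = 0.
So λ = -2.

-2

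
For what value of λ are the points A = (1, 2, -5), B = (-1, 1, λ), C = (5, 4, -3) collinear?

Direction AC = (4, 2, 2). From the x-coordinate of B, the parameter along the line is τ = (-1 − 1)/4 = -1/2.
Then λ = (-5) + (-1/2)·(2) = -6.

-6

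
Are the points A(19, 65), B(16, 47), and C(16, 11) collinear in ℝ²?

No

AB = (-3, -18), AC = (-3, -54).
If collinear, AC would be a scalar multiple of AB. But (-3)·(-54) ≠ (-18)·(-3) (difference 108), so they are not parallel; the points are not collinear.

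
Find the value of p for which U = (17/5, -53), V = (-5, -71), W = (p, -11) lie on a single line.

23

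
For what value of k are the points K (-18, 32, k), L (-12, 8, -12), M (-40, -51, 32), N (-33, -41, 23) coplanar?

-18

Coplanarity ⇔ det[KL; KM; KN] = 0.
Expanding, this is linear in k: (-133)k + (-2394) = 0.
So k = -18.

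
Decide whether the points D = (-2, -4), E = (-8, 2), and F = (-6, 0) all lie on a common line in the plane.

DE = (-6, 6), DF = (-4, 4).
Twice the signed area of △DEF is (-6)(4) − (6)(-4) = 0.
The triangle is degenerate (zero area), so the points are collinear.

Yes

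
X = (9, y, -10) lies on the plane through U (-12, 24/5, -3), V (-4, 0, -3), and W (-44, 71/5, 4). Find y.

2

The plane through U, V, W has equation −(168/5)x − 56y − (392/5)z = 1848/5.
Substituting X: (-56)y + (2408/5) = 1848/5, so y = 2.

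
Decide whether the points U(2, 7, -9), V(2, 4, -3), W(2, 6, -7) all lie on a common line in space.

Yes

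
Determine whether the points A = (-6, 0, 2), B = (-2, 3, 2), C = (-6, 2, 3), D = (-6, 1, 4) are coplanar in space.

No

The four points are coplanar iff the 3×3 determinant with rows AB, AC, AD is zero.
Rows: (4, 3, 0), (0, 2, 1), (0, 1, 2).
Expanding along the first row: (4)(3) − (3)(0) + (0)(0) = 12.
Nonzero ⇒ not coplanar.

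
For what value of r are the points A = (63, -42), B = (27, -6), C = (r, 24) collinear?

-3

The three points are collinear iff det[AB; AC] = 0.
This determinant is linear in r: (-36)r + (-108) = 0, so r = -3.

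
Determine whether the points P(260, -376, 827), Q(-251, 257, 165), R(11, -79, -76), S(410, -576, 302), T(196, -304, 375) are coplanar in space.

Yes

The plane through P, Q, R has normal n = PQ × PR = (-374985, -296595, 5850) and equation n·X = 18861570.
Checking the remaining points: n·S = 18861570, n·T = 18861570.
All equal 18861570, so all 5 points lie in one plane.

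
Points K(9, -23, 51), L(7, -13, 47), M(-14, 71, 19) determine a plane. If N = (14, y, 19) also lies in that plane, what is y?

15

The plane through K, L, M has equation 56x + 28y + 42z = 2002.
Substituting N: (28)y + (1582) = 2002, so y = 15.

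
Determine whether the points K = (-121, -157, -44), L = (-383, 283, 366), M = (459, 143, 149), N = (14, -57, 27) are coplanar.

No

With K as base: KL = (-262, 440, 410), KM = (580, 300, 193), KN = (135, 100, 71).
KM × KN = (2000, -15125, 17500).
KL · (KM × KN) = -4000.
Since -4000 ≠ 0, the four points are not coplanar.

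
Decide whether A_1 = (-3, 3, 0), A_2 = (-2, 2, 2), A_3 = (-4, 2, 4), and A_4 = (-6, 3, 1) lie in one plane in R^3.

The four points are coplanar iff the 3×3 determinant with rows A_1A_2, A_1A_3, A_1A_4 is zero.
Rows: (1, -1, 2), (-1, -1, 4), (-3, 0, 1).
Expanding along the first row: (1)(-1) − (-1)(11) + (2)(-3) = 4.
Nonzero ⇒ not coplanar.

No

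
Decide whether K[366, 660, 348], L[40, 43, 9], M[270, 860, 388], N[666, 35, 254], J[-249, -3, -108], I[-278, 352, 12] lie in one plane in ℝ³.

The plane through K, L, M has normal n = KL × KM = (43120, 45584, -124432) and equation n·P = 2565024.
Checking the remaining points: n·N = -1292368, n·J = 2565024, n·I = 2565024.
Since n·N = -1292368 ≠ 2565024, N is off the plane and the points are not all coplanar.

No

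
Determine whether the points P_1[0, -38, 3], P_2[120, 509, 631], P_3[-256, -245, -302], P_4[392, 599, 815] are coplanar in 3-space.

With P_1 as base: P_1P_2 = (120, 547, 628), P_1P_3 = (-256, -207, -305), P_1P_4 = (392, 637, 812).
P_1P_3 × P_1P_4 = (26201, 88312, -81928).
P_1P_2 · (P_1P_3 × P_1P_4) = 0.
The scalar triple product vanishes, so the four points are coplanar.

Yes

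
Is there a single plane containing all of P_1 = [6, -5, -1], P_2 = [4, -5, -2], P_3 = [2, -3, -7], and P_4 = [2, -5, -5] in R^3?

No

With P_1 as base: P_1P_2 = (-2, 0, -1), P_1P_3 = (-4, 2, -6), P_1P_4 = (-4, 0, -4).
P_1P_3 × P_1P_4 = (-8, 8, 8).
P_1P_2 · (P_1P_3 × P_1P_4) = 8.
Since 8 ≠ 0, the four points are not coplanar.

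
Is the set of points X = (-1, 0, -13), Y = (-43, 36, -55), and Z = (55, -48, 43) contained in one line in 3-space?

Yes

XY = (-42, 36, -42), XZ = (56, -48, 56).
Each component of XZ is -4/3 times the corresponding component of XY, so XZ = -4/3·XY and the points are collinear.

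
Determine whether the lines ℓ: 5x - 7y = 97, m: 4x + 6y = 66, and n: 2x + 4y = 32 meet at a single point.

Intersecting ℓ and m: solving the 2×2 system gives (x, y) = (18, -1).
Substitute into n: (2)(18) + (4)(-1) = 32.
This equals 32, so (18, -1) lies on all three lines and they are concurrent.

Yes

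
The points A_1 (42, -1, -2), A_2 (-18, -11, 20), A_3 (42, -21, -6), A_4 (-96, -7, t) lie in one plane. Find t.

52

Normal to plane A_1A_2A_3: n = (480, -240, 1200); plane equation n·P = 18000.
Requiring n·A_4 = 18000: (1200)t + (-44400) = 18000.
So t = 52.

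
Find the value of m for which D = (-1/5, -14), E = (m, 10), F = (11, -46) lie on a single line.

-43/5

Collinearity: (E − D) must be parallel to (F − D) = (56/5, -32).
Cross-multiplying the components: (m − (-1/5))·(-32) = (24)·(56/5).
Solving gives m = -43/5.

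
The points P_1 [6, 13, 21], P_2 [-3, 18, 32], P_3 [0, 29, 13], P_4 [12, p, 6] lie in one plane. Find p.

Normal to plane P_1P_2P_3: n = (-216, -138, -114); plane equation n·P = -5484.
Requiring n·P_4 = -5484: (-138)p + (-3276) = -5484.
So p = 16.

16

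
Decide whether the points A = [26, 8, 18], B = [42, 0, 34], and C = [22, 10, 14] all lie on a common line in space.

AB = (16, -8, 16), AC = (-4, 2, -4).
Each component of AC is -1/4 times the corresponding component of AB, so AC = -1/4·AB and the points are collinear.

Yes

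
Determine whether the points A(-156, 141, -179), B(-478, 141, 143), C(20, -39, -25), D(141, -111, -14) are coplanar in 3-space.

Yes

A normal to the plane through A, B, C is n = AB × AC = (57960, 106260, 57960).
The plane has equation n·P = -4433940. For D: n·D = -4433940.
Equal, so D lies in the plane and all four are coplanar.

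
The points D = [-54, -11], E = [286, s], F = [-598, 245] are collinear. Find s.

The three points are collinear iff det[DE; DF] = 0.
This determinant is linear in s: (544)s + (93024) = 0, so s = -171.

-171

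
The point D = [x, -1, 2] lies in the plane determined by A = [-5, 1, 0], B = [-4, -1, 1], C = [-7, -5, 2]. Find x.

1

A normal to the plane is n = AB × AC = (2, -4, -10).
D lies in the plane iff n · AD = 0.
This gives (2)x + (-2) = 0, so x = 1.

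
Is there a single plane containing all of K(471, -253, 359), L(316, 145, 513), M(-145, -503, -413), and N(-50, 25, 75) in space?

A normal to the plane through K, L, M is n = KL × KM = (-268756, -214524, 283918).
The plane has equation n·P = 29617058. For N: n·N = 29368550.
29368550 ≠ 29617058, so N is off the plane.

No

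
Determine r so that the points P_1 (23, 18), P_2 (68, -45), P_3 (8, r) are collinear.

39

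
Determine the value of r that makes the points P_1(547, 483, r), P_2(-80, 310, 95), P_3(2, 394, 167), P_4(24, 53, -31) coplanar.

365

The points are coplanar iff P_1P_2 · (P_1P_3 × P_1P_4) = 0.
Expanding, this is linear in r: (29810)r + (-10880650) = 0.
So r = 365.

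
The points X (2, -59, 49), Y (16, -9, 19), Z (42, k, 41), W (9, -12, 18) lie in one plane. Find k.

-23

Normal to plane XYW: n = (-140, 224, 308); plane equation n·P = 1596.
Requiring n·Z = 1596: (224)k + (6748) = 1596.
So k = -23.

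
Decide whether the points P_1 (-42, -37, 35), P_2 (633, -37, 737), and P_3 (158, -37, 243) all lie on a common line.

P_1P_2 = (675, 0, 702), P_1P_3 = (200, 0, 208).
P_1P_2 × P_1P_3 = (0, 0, 0).
The cross product vanishes, so the three points are collinear.

Yes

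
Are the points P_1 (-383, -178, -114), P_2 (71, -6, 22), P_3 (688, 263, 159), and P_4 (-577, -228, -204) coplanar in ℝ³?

A normal to the plane through P_1, P_2, P_3 is n = P_1P_2 × P_1P_3 = (-13020, 21714, 16002).
The plane has equation n·P = -702660. For P_4: n·P_4 = -702660.
Equal, so P_4 lies in the plane and all four are coplanar.

Yes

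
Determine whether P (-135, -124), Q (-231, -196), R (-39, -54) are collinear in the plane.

No

PQ = (-96, -72), PR = (96, 70).
Twice the signed area of △PQR is (-96)(70) − (-72)(96) = 192.
The area is nonzero, so the three points are not collinear.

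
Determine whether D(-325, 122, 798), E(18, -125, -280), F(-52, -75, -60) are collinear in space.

DE = (343, -247, -1078), DF = (273, -197, -858).
DE × DF = (-440, 0, -140).
The cross product is nonzero, so the points do not lie on one line.

No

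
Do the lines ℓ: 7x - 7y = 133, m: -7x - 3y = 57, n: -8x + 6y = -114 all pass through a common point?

Intersecting ℓ and m: solving the 2×2 system gives (x, y) = (0, -19).
Substitute into n: (-8)(0) + (6)(-19) = -114.
This equals -114, so (0, -19) lies on all three lines and they are concurrent.

Yes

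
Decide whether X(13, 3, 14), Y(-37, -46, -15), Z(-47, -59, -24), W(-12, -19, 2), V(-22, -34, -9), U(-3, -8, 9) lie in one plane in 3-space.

The plane through X, Y, Z has normal n = XY × XZ = (64, -160, 160) and equation n·P = 2592.
Checking the remaining points: n·W = 2592, n·V = 2592, n·U = 2528.
Since n·U = 2528 ≠ 2592, U is off the plane and the points are not all coplanar.

No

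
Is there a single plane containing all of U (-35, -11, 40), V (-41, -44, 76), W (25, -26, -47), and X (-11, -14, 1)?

No

The four points are coplanar iff the 3×3 determinant with rows UV, UW, UX is zero.
Rows: (-6, -33, 36), (60, -15, -87), (24, -3, -39).
Expanding along the first row: (-6)(324) − (-33)(-252) + (36)(180) = -3780.
Nonzero ⇒ not coplanar.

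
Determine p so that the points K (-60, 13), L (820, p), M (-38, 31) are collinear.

Collinearity: (L − K) must be parallel to (M − K) = (22, 18).
Cross-multiplying the components: (p − 13)·(22) = (880)·(18).
Solving gives p = 733.

733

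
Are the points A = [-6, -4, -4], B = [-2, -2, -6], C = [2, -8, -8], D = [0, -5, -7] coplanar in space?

With A as base: AB = (4, 2, -2), AC = (8, -4, -4), AD = (6, -1, -3).
AC × AD = (8, 0, 16).
AB · (AC × AD) = 0.
The scalar triple product vanishes, so the four points are coplanar.

Yes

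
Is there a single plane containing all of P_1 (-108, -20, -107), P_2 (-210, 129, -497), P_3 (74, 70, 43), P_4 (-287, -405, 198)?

No

A normal to the plane through P_1, P_2, P_3 is n = P_1P_2 × P_1P_3 = (57450, -55680, -36298).
The plane has equation n·P = -1207114. For P_4: n·P_4 = -1124754.
-1124754 ≠ -1207114, so P_4 is off the plane.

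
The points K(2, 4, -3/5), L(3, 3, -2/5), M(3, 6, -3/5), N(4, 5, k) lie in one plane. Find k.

-2/5

Normal to plane KLM: n = (-2/5, 1/5, 3); plane equation n·P = -9/5.
Requiring n·N = -9/5: (3)k + (-3/5) = -9/5.
So k = -2/5.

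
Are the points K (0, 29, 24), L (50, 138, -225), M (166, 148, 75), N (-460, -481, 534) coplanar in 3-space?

A normal to the plane through K, L, M is n = KL × KM = (35190, -43884, -12144).
The plane has equation n·P = -1564092. For N: n·N = -1564092.
Equal, so N lies in the plane and all four are coplanar.

Yes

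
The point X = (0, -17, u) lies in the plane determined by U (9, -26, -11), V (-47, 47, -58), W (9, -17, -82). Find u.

A normal to the plane is n = UV × UW = (-4760, -3976, -504).
X lies in the plane iff n · UX = 0.
This gives (-504)u + (1512) = 0, so u = 3.

3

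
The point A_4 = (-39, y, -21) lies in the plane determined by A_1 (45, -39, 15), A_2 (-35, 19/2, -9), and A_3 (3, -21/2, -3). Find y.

A normal to the plane is n = A_1A_2 × A_1A_3 = (-189, -432, -243).
A_4 lies in the plane iff n · A_1A_4 = 0.
This gives (-432)y + (7776) = 0, so y = 18.

18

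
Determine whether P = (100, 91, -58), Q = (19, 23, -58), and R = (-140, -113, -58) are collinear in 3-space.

No

PQ = (-81, -68, 0), PR = (-240, -204, 0).
PQ × PR = (0, 0, 204).
The cross product is nonzero, so the points do not lie on one line.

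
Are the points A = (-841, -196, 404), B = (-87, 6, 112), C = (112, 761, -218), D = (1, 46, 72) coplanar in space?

With A as base: AB = (754, 202, -292), AC = (953, 957, -622), AD = (842, 242, -332).
AC × AD = (-167200, -207328, -575168).
AB · (AC × AD) = 0.
The scalar triple product vanishes, so the four points are coplanar.

Yes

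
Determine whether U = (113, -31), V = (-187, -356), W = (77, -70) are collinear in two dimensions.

Yes

UV = (-300, -325), UW = (-36, -39).
Twice the signed area of △UVW is (-300)(-39) − (-325)(-36) = 0.
The triangle is degenerate (zero area), so the points are collinear.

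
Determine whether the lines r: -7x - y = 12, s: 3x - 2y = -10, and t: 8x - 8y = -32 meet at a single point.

Yes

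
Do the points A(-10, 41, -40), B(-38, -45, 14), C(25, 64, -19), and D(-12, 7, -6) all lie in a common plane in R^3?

With A as base: AB = (-28, -86, 54), AC = (35, 23, 21), AD = (-2, -34, 34).
AC × AD = (1496, -1232, -1144).
AB · (AC × AD) = 2288.
Since 2288 ≠ 0, the four points are not coplanar.

No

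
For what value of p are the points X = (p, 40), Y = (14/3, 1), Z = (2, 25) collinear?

1/3

The three points are collinear iff det[XY; XZ] = 0.
This determinant is linear in p: (-24)p + (8) = 0, so p = 1/3.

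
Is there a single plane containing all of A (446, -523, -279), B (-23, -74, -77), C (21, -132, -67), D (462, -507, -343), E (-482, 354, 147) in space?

No

The plane through A, B, C has normal n = AB × AC = (16206, 13578, 7446) and equation n·P = -1950852.
Checking the remaining points: n·D = -1950852, n·E = -1910118.
Since n·E = -1910118 ≠ -1950852, E is off the plane and the points are not all coplanar.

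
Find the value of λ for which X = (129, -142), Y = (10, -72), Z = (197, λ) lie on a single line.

Collinearity: (Z − X) must be parallel to (Y − X) = (-119, 70).
Cross-multiplying the components: (λ − (-142))·(-119) = (68)·(70).
Solving gives λ = -182.

-182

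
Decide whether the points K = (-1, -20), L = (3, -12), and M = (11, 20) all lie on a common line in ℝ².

No

KL = (4, 8), KM = (12, 40).
If collinear, KM would be a scalar multiple of KL. But (4)·(40) ≠ (8)·(12) (difference 64), so they are not parallel; the points are not collinear.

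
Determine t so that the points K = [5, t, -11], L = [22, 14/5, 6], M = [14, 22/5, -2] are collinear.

31/5

Direction LM = (-8, 8/5, -8). From the x-coordinate of K, the parameter along the line is τ = (5 − 22)/(-8) = 17/8.
Then t = 14/5 + 17/8·(8/5) = 31/5.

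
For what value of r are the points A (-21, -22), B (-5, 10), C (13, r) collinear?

46

The three points are collinear iff det[AB; AC] = 0.
This determinant is linear in r: (16)r + (-736) = 0, so r = 46.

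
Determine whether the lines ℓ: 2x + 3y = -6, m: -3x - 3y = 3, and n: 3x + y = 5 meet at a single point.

Lines aᵢx + bᵢy = cᵢ with pairwise distinct directions are concurrent exactly when det[aᵢ bᵢ cᵢ] = 0.
Here the determinant is 0.
It vanishes, so the lines are concurrent at (3, -4).

Yes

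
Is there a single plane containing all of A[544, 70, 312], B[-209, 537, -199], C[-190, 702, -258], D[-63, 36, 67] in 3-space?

With A as base: AB = (-753, 467, -511), AC = (-734, 632, -570), AD = (-607, -34, -245).
AC × AD = (-174220, 166160, 408580).
AB · (AC × AD) = 0.
The scalar triple product vanishes, so the four points are coplanar.

Yes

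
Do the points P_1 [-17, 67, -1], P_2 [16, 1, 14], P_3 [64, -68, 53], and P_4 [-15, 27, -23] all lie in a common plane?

Yes

The four points are coplanar iff the 3×3 determinant with rows P_1P_2, P_1P_3, P_1P_4 is zero.
Rows: (33, -66, 15), (81, -135, 54), (2, -40, -22).
Expanding along the first row: (33)(5130) − (-66)(-1890) + (15)(-2970) = 0.
Zero determinant ⇒ coplanar.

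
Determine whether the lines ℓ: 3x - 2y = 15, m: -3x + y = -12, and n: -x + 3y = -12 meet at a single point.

Yes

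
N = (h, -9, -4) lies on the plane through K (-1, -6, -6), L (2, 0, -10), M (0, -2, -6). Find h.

-5/2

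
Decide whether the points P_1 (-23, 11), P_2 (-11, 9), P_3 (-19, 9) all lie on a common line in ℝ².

P_1P_2 = (12, -2), P_1P_3 = (4, -2).
If collinear, P_1P_3 would be a scalar multiple of P_1P_2. But (12)·(-2) ≠ (-2)·(4) (difference -16), so they are not parallel; the points are not collinear.

No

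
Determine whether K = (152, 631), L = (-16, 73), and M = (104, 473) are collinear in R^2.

No

KL = (-168, -558), KM = (-48, -158).
det[KL; KM] = (-168)(-158) − (-558)(-48) = -240.
The determinant is nonzero, so they are not collinear.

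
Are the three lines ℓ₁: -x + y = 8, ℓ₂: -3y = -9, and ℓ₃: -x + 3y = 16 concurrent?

No

Intersecting ℓ₁ and ℓ₂: solving the 2×2 system gives (x, y) = (-5, 3).
Substitute into ℓ₃: (-1)(-5) + (3)(3) = 14.
But ℓ₃ requires 16 ≠ 14, so the three lines have no common point.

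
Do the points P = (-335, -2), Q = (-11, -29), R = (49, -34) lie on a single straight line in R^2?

Yes

PQ = (324, -27), PR = (384, -32).
det[PQ; PR] = (324)(-32) − (-27)(384) = 0.
The determinant is zero, so the points are collinear.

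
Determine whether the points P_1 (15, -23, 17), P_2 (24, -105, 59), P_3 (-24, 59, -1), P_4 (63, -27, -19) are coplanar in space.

With P_1 as base: P_1P_2 = (9, -82, 42), P_1P_3 = (-39, 82, -18), P_1P_4 = (48, -4, -36).
P_1P_3 × P_1P_4 = (-3024, -2268, -3780).
P_1P_2 · (P_1P_3 × P_1P_4) = 0.
The scalar triple product vanishes, so the four points are coplanar.

Yes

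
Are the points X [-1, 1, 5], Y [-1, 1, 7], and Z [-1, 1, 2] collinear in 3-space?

XY = (0, 0, 2), XZ = (0, 0, -3).
Each component of XZ is -3/2 times the corresponding component of XY, so XZ = -3/2·XY and the points are collinear.

Yes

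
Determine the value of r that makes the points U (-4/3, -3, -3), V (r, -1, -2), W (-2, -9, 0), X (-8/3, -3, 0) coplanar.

Normal to plane UWX: n = (-18, -2, -8); plane equation n·P = 54.
Requiring n·V = 54: (-18)r + (18) = 54.
So r = -2.

-2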